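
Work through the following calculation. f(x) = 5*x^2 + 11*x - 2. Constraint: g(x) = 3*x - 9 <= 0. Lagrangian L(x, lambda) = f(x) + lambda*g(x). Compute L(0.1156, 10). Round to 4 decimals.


Step 1: Evaluate f(x).
f(0.1156) = 5*0.1156^2 + 11*0.1156 - 2 = -0.6616
Step 2: Evaluate g(x).
g(0.1156) = 3*0.1156 - 9 = -8.6532
Step 3: Compute Lagrangian.
L = -0.6616 + 10*-8.6532 = -87.1936


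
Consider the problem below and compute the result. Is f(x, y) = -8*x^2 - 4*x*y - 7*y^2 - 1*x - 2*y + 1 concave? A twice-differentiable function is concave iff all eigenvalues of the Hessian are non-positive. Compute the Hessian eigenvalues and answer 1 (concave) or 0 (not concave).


The Hessian of f(x,y) = -8*x^2 - 4*x*y - 7*y^2 - 1*x - 2*y + 1 is:
H = [[-16, -4], [-4, -14]]
Trace = -16 - 14 = -30
Determinant = -16*-14 - (-4)^2 = 208
Discriminant = (-30)^2 - 4*208 = 68.0
Eigenvalues: lambda_1 = -19.1231, lambda_2 = -10.8769
The function is concave.

1


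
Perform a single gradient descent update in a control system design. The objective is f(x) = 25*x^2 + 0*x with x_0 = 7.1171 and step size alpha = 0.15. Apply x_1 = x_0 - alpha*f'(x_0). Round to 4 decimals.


We compute the gradient at x_0 and apply the update.
f'(x) = 50*x + 0
f'(7.1171) = 50*7.1171 + 0 = 355.855
x_1 = 7.1171 - 0.15*355.855 = -46.2612


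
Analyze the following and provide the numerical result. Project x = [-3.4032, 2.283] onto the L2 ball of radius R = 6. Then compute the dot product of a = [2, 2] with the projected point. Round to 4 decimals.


Step 1: Compute ||x|| (intermediates to 6 decimals).
||x|| = sqrt((-3.4032)^2 + 2.283^2) = 4.098031
Step 2: Project.
Since ||x|| <= R, proj = x (no scaling needed).
proj(x) = [-3.4032, 2.283]
Step 3: Dot product.
a^T * proj(x) = 2*(-3.4032) + 2*2.283 = -2.2404


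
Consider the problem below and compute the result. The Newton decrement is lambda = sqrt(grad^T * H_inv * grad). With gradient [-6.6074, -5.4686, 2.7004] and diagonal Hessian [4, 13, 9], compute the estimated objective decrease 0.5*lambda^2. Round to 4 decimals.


Step 1: H is diagonal, so H^(-1) * g = [-1.6519, -0.4207, 0.3].
Step 2: g^T H^(-1) g = sum_i g_i^2 / H_ii
  = (-6.6074)^2/4 + (-5.4686)^2/13 + (2.7004)^2/9
  = 10.9144 + 2.3004 + 0.8102 = 14.0251
Step 3: Objective decrease = 0.5 * g^T H^(-1) g = 7.0126


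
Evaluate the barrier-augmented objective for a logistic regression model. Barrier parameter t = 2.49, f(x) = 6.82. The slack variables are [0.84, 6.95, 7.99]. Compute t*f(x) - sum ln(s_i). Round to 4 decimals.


Step 1: Compute log-barrier.
ln values: [-0.1744, 1.9387, 2.0782]
phi = -(-0.1744 + 1.9387 + 2.0782) = -3.8426
Step 2: Compute augmented objective.
t*f(x) = 2.49*6.82 = 16.9818
Total = 16.9818 - 3.8426 = 13.1392


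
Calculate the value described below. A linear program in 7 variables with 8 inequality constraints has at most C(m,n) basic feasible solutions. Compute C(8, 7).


Each vertex corresponds to some choice of n active constraints out of m, so the number of vertices is at most C(m, n) = m! / (n!(m-n)!).
m = 8, n = 7
Numerator: 8 * 7 * 6 * 5 * 4 * 3 * 2
Denominator: 7! = 5040
C(8, 7) = 8


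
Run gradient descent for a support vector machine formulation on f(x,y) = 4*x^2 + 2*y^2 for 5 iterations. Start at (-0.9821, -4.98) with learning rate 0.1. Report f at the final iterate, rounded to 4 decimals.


Gradient descent on f(x,y) = 4*x^2 + 2*y^2.
Starting point: (-0.9821, -4.98), alpha = 0.1
Step 1: grad_x = 2*4*-0.9821 = -7.8568, grad_y = 2*2*-4.98 = -19.92
  x_1 = -0.9821 - 0.1*-7.8568 = -0.1964
  y_1 = -4.98 - 0.1*-19.92 = -2.988
Step 2: grad_x = 2*4*-0.1964 = -1.5714, grad_y = 2*2*-2.988 = -11.952
  x_2 = -0.1964 - 0.1*-1.5714 = -0.0393
  y_2 = -2.988 - 0.1*-11.952 = -1.7928
Step 3: grad_x = 2*4*-0.0393 = -0.3143, grad_y = 2*2*-1.7928 = -7.1712
  x_3 = -0.0393 - 0.1*-0.3143 = -0.0079
  y_3 = -1.7928 - 0.1*-7.1712 = -1.0757
Step 4: grad_x = 2*4*-0.0079 = -0.0629, grad_y = 2*2*-1.0757 = -4.3027
  x_4 = -0.0079 - 0.1*-0.0629 = -0.0016
  y_4 = -1.0757 - 0.1*-4.3027 = -0.6454
Step 5: grad_x = 2*4*-0.0016 = -0.0126, grad_y = 2*2*-0.6454 = -2.5816
  x_5 = -0.0016 - 0.1*-0.0126 = -0.0003
  y_5 = -0.6454 - 0.1*-2.5816 = -0.3872
f(-0.0003, -0.3872) = 4*(-0.0003)^2 + 2*(-0.3872)^2 = 0.2999


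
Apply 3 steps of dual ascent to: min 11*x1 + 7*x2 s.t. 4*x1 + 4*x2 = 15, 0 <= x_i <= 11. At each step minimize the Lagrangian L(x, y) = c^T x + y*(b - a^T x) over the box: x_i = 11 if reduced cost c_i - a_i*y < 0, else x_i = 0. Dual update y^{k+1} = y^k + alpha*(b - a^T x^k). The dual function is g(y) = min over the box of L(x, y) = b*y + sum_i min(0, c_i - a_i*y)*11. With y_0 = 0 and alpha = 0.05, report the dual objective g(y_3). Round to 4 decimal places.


Dual ascent for LP: min 11*x1 + 7*x2, 4*x1 + 4*x2 = 15, 0 <= x_i <= 11
Step 1: y^k = 0.0, reduced costs: (11.0, 7.0)
  x^k = (0.0, 0.0), subgradient = b - a^T x = 15.0
  y^{k+1} = 0.0 + 0.05*15.0 = 0.75
Step 2: y^k = 0.75, reduced costs: (8.0, 4.0)
  x^k = (0.0, 0.0), subgradient = b - a^T x = 15.0
  y^{k+1} = 0.75 + 0.05*15.0 = 1.5
Step 3: y^k = 1.5, reduced costs: (5.0, 1.0)
  x^k = (0.0, 0.0), subgradient = b - a^T x = 15.0
  y^{k+1} = 1.5 + 0.05*15.0 = 2.25
Dual objective at y_3 = 2.25: reduced costs (2.0, -2.0), box minimizer x = (0.0, 11.0)
g(y_3) = b*y + (c1 - a1*y)*x1 + (c2 - a2*y)*x2 = 15*2.25 + 2.0*0.0 + (-2.0)*11.0 = 33.75 + 0.0 - 22.0 = 11.75


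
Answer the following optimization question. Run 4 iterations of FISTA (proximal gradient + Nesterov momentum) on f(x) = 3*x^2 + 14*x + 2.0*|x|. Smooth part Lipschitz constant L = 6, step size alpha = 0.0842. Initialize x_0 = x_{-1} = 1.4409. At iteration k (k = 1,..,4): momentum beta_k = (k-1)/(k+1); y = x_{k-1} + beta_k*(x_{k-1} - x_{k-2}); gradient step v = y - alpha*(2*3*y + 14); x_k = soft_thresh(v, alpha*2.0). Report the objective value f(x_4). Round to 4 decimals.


FISTA on f(x) = 3*x^2 + 14*x + 2.0*|x|
L = 6, alpha = 0.0842
Iteration 1: beta = 0.0, y = 1.4409 + 0.0*(1.4409 - 1.4409) = 1.4409
  grad(y) = 22.6454, v = y - alpha*grad = -0.4658
  prox(v) = soft_thresh(-0.4658, 0.1684) = -0.2974
Iteration 2: beta = 0.3333, y = -0.2974 + 0.3333*(-0.2974 - 1.4409) = -0.8769
  grad(y) = 8.7387, v = y - alpha*grad = -1.6127
  prox(v) = soft_thresh(-1.6127, 0.1684) = -1.4443
Iteration 3: beta = 0.5, y = -1.4443 + 0.5*(-1.4443 + 0.2974) = -2.0177
  grad(y) = 1.8938, v = y - alpha*grad = -2.1772
  prox(v) = soft_thresh(-2.1772, 0.1684) = -2.0088
Iteration 4: beta = 0.6, y = -2.0088 + 0.6*(-2.0088 + 1.4443) = -2.3474
  grad(y) = -0.0847, v = y - alpha*grad = -2.3403
  prox(v) = soft_thresh(-2.3403, 0.1684) = -2.1719
f(x_4) = 3*(-2.1719)^2 + 14*(-2.1719) + 2.0*|-2.1719| = -11.9113


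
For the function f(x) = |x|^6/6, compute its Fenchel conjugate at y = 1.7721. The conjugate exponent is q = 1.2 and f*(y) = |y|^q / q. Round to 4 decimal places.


The conjugate exponent q satisfies 1/p + 1/q = 1.
p = 6, so q = 6/(6 - 1) = 1.2
|y|^q = 1.7721^1.2 = 1.9869
f*(1.7721) = 1.9869 / 1.2 = 1.6558


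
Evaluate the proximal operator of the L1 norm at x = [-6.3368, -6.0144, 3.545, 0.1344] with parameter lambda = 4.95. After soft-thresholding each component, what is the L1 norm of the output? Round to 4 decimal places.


Soft-thresholding with lambda = 4.95:
prox(-6.3368) = sign(-6.3368)*max(|-6.3368| - 4.95, 0) = -1.3868
prox(-6.0144) = sign(-6.0144)*max(|-6.0144| - 4.95, 0) = -1.0644
prox(3.545) = sign(3.545)*max(|3.545| - 4.95, 0) = 0.0
prox(0.1344) = sign(0.1344)*max(|0.1344| - 4.95, 0) = 0.0
prox(x) = [-1.3868, -1.0644, 0.0, 0.0]
||prox(x)||_1 = 1.3868 + 1.0644 + 0.0 + 0.0 = 2.4512


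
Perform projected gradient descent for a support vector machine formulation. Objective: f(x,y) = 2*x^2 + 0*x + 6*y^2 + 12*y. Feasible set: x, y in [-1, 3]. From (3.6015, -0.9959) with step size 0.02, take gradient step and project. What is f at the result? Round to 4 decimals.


Step 1: Compute gradient at (3.6015, -0.9959).
grad_x = 2*2*3.6015 + 0 = 14.406
grad_y = 2*6*-0.9959 + 12 = 0.0492
Step 2: Gradient step.
x_raw = 3.6015 - 0.02*14.406 = 3.3134
y_raw = -0.9959 - 0.02*0.0492 = -0.9969
Step 3: Project onto [-1, 3].
x_proj = clip(3.3134) = 3.0
y_proj = clip(-0.9969) = -0.9969
Step 4: Evaluate f.
f(3.0, -0.9969) = 12.0001


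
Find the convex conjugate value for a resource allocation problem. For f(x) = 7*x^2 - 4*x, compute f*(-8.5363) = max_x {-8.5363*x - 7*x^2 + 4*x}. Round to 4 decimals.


f*(y) = sup_x {y*x - a*x^2 - b*x} = sup_x {(y-b)*x - a*x^2}
FOC: (y - b) - 2a*x = 0 => x* = (y - b)/(2a)
x* = (-8.5363 + 4)/(2*7) = -0.324
f*(-8.5363) = (y-b)^2/(4a) = (-8.5363 + 4)^2/(4*7)
= 20.578/28 = 0.7349


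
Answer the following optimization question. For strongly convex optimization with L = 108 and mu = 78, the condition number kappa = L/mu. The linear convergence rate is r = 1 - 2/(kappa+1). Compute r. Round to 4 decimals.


Step 1: Compute the condition number.
kappa = L/mu = 108/78 = 1.3846
Step 2: Compute the convergence rate.
r = 1 - 2/(kappa + 1) = 1 - 2*mu/(L + mu) = (L - mu)/(L + mu) = 30/186 = 0.1613


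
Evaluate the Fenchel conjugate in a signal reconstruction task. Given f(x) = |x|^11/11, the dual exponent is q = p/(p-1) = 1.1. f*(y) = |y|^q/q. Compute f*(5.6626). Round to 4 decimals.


The conjugate exponent q satisfies 1/p + 1/q = 1.
p = 11, so q = 11/(11 - 1) = 1.1
|y|^q = 5.6626^1.1 = 6.7347
f*(5.6626) = 6.7347 / 1.1 = 6.1224


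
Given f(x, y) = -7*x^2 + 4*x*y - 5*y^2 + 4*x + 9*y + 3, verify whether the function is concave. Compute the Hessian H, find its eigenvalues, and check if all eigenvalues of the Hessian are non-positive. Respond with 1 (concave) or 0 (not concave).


The Hessian of f(x,y) = -7*x^2 + 4*x*y - 5*y^2 + 4*x + 9*y + 3 is:
H = [[-14, 4], [4, -10]]
Trace = -14 - 10 = -24
Determinant = -14*-10 - (4)^2 = 124
Discriminant = (-24)^2 - 4*124 = 80.0
Eigenvalues: lambda_1 = -16.4721, lambda_2 = -7.5279
The function is concave.

1


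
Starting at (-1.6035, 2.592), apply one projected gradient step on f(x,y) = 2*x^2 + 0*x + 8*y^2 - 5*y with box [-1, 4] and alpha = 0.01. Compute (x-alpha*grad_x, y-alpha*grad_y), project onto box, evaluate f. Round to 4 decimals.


Step 1: Compute gradient at (-1.6035, 2.592).
grad_x = 2*2*-1.6035 + 0 = -6.414
grad_y = 2*8*2.592 - 5 = 36.472
Step 2: Gradient step.
x_raw = -1.6035 - 0.01*-6.414 = -1.5394
y_raw = 2.592 - 0.01*36.472 = 2.2273
Step 3: Project onto [-1, 4].
x_proj = clip(-1.5394) = -1.0
y_proj = clip(2.2273) = 2.2273
Step 4: Evaluate f.
f(-1.0, 2.2273) = 30.5498


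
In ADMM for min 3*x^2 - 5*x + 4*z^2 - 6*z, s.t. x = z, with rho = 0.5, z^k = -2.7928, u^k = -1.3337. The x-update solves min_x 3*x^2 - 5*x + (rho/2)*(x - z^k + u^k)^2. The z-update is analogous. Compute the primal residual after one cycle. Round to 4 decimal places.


ADMM iteration with rho = 0.5, z^k = -2.7928, u^k = -1.3337
Step 1: x-update.
Minimize 3*x^2 - 5*x + (0.5/2)*(x + 2.7928 - 1.3337)^2
FOC: (2*3 + 0.5)*x = 5 + 0.5*(-2.7928 + 1.3337)
x^{k+1} = 0.657
Step 2: z-update.
Minimize 4*z^2 - 6*z + (0.5/2)*(0.657 - z - 1.3337)^2
FOC: (2*4 + 0.5)*z = 6 + 0.5*(0.657 - 1.3337)
z^{k+1} = 0.6661
Step 3: u-update.
u^{k+1} = -1.3337 + 0.657 - 0.6661 = -1.3428
Step 4: Primal residual = |0.657 - 0.6661| = 0.0091


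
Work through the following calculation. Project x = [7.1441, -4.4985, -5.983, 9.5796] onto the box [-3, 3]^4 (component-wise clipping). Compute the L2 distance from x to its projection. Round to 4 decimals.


Project each component onto [-3, 3].
clip(7.1441) = 3.0, clip(-4.4985) = -3.0, clip(-5.983) = -3.0, clip(9.5796) = 3.0
Projection = [3.0, -3.0, -3.0, 3.0]
Squared diffs: [17.1736, 2.2455, 8.8983, 43.2911]
Distance = sqrt(71.6085) = 8.4622


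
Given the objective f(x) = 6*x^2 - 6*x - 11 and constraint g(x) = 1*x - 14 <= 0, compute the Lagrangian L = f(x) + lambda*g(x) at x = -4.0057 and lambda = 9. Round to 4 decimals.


Step 1: Evaluate f(x).
f(-4.0057) = 6*(-4.0057)^2 - 6*(-4.0057) - 11 = 109.308
Step 2: Evaluate g(x).
g(-4.0057) = 1*-4.0057 - 14 = -18.0057
Step 3: Compute Lagrangian.
L = 109.308 + 9*-18.0057 = -52.7433


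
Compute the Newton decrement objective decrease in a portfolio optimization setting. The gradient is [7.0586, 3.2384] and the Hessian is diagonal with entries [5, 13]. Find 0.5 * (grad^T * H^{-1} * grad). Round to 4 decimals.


Step 1: H is diagonal, so H^(-1) * g = [1.4117, 0.2491].
Step 2: g^T H^(-1) g = sum_i g_i^2 / H_ii
  = (7.0586)^2/5 + (3.2384)^2/13
  = 9.9648 + 0.8067 = 10.7715
Step 3: Objective decrease = 0.5 * g^T H^(-1) g = 5.3857


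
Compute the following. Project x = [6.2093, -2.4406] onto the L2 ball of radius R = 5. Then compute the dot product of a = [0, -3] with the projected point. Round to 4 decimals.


Step 1: Compute ||x|| (intermediates to 6 decimals).
||x|| = sqrt(6.2093^2 + (-2.4406)^2) = 6.671727
Step 2: Project.
Since ||x|| > R, scale = R/||x|| = 5/6.671727 = 0.749431, proj(x) = scale * x
proj(x) = [4.653442, -1.829061]
Step 3: Dot product.
a^T * proj(x) = 0*4.653442 - 3*(-1.829061) = 5.4872


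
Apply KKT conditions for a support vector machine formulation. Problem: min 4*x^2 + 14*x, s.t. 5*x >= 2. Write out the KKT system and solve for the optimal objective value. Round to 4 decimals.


Step 1: Try lambda = 0 (constraint inactive).
x_unc = -14/(2*4) = -1.75
Check: 5*-1.75 = -8.75 < 2 -- violated!
Step 2: Constraint must be active: 5*x = 2
x* = 2/5 = 0.4
lambda = (2*4*0.4 + 14)/5 = 3.44
Step 3: Compute optimal value.
f(x*) = 4*0.4^2 + 14*0.4 = 6.24


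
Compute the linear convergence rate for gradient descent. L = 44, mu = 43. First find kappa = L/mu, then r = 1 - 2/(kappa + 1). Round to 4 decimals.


Step 1: Compute the condition number.
kappa = L/mu = 44/43 = 1.0233
Step 2: Compute the convergence rate.
r = 1 - 2/(kappa + 1) = 1 - 2*mu/(L + mu) = (L - mu)/(L + mu) = 1/87 = 0.0115


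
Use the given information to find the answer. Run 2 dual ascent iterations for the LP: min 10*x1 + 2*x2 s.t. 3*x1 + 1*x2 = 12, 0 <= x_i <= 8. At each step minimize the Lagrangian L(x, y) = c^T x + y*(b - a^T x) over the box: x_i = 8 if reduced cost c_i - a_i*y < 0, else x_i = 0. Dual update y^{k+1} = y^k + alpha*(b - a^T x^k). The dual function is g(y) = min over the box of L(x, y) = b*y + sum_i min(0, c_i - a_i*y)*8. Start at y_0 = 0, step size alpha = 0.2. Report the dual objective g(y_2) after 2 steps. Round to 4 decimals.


Dual ascent for LP: min 10*x1 + 2*x2, 3*x1 + 1*x2 = 12, 0 <= x_i <= 8
Step 1: y^k = 0.0, reduced costs: (10.0, 2.0)
  x^k = (0.0, 0.0), subgradient = b - a^T x = 12.0
  y^{k+1} = 0.0 + 0.2*12.0 = 2.4
Step 2: y^k = 2.4, reduced costs: (2.8, -0.4)
  x^k = (0.0, 8.0), subgradient = b - a^T x = 4.0
  y^{k+1} = 2.4 + 0.2*4.0 = 3.2
Dual objective at y_2 = 3.2: reduced costs (0.4, -1.2), box minimizer x = (0.0, 8.0)
g(y_2) = b*y + (c1 - a1*y)*x1 + (c2 - a2*y)*x2 = 12*3.2 + 0.4*0.0 + (-1.2)*8.0 = 38.4 + 0.0 - 9.6 = 28.8


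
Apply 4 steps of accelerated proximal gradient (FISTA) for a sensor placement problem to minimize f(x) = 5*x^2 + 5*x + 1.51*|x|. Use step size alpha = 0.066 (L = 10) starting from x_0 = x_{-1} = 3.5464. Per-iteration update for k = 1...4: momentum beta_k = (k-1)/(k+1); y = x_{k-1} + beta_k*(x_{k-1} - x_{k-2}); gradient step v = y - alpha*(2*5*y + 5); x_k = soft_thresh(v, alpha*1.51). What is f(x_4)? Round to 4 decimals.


FISTA on f(x) = 5*x^2 + 5*x + 1.51*|x|
L = 10, alpha = 0.066
Iteration 1: beta = 0.0, y = 3.5464 + 0.0*(3.5464 - 3.5464) = 3.5464
  grad(y) = 40.464, v = y - alpha*grad = 0.8758
  prox(v) = soft_thresh(0.8758, 0.0997) = 0.7761
Iteration 2: beta = 0.3333, y = 0.7761 + 0.3333*(0.7761 - 3.5464) = -0.1473
  grad(y) = 3.5269, v = y - alpha*grad = -0.3801
  prox(v) = soft_thresh(-0.3801, 0.0997) = -0.2804
Iteration 3: beta = 0.5, y = -0.2804 + 0.5*(-0.2804 - 0.7761) = -0.8087
  grad(y) = -3.087, v = y - alpha*grad = -0.605
  prox(v) = soft_thresh(-0.605, 0.0997) = -0.5053
Iteration 4: beta = 0.6, y = -0.5053 + 0.6*(-0.5053 + 0.2804) = -0.6402
  grad(y) = -1.4022, v = y - alpha*grad = -0.5477
  prox(v) = soft_thresh(-0.5477, 0.0997) = -0.448
f(x_4) = 5*(-0.448)^2 + 5*(-0.448) + 1.51*|-0.448| = -0.56


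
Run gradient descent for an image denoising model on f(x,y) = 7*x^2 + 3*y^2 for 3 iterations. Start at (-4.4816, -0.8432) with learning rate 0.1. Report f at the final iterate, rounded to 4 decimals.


Gradient descent on f(x,y) = 7*x^2 + 3*y^2.
Starting point: (-4.4816, -0.8432), alpha = 0.1
Step 1: grad_x = 2*7*-4.4816 = -62.7424, grad_y = 2*3*-0.8432 = -5.0592
  x_1 = -4.4816 - 0.1*-62.7424 = 1.7926
  y_1 = -0.8432 - 0.1*-5.0592 = -0.3373
Step 2: grad_x = 2*7*1.7926 = 25.097, grad_y = 2*3*-0.3373 = -2.0237
  x_2 = 1.7926 - 0.1*25.097 = -0.7171
  y_2 = -0.3373 - 0.1*-2.0237 = -0.1349
Step 3: grad_x = 2*7*-0.7171 = -10.0388, grad_y = 2*3*-0.1349 = -0.8095
  x_3 = -0.7171 - 0.1*-10.0388 = 0.2868
  y_3 = -0.1349 - 0.1*-0.8095 = -0.054
f(0.2868, -0.054) = 7*0.2868^2 + 3*(-0.054)^2 = 0.5846


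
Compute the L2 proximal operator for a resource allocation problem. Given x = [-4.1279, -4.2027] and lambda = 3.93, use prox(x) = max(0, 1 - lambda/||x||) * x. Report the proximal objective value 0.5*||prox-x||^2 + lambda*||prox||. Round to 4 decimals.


Step 1: Compute ||x||.
||x|| = 5.8909
Step 2: Compute scaling factor.
scale = max(0, 1 - 3.93/5.8909) = 0.3329
Step 3: prox(x) = [-1.374, -1.3989]
||prox(x)|| = 1.9609
Step 4: Proximal objective.
0.5*||prox-x||^2 = 7.7225
lambda*||prox|| = 7.7063
Total = 15.4286


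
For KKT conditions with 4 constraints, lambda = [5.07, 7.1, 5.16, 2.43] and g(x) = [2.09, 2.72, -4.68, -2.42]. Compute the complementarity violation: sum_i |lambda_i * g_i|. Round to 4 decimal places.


KKT complementary slackness check:
lambda_1 * g_1 = 5.07 * 2.09 = 10.5963
lambda_2 * g_2 = 7.1 * 2.72 = 19.312
lambda_3 * g_3 = 5.16 * -4.68 = -24.1488
lambda_4 * g_4 = 2.43 * -2.42 = -5.8806
Total violation = 10.5963 + 19.312 + 24.1488 + 5.8806 = 59.9377


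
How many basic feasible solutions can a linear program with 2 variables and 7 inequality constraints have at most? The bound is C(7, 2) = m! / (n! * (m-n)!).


Each vertex corresponds to some choice of n active constraints out of m, so the number of vertices is at most C(m, n) = m! / (n!(m-n)!).
m = 7, n = 2
Numerator: 7 * 6
Denominator: 2! = 2
C(7, 2) = 21


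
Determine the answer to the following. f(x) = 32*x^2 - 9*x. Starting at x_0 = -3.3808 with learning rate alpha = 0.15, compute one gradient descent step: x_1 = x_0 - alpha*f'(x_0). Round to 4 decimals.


We compute the gradient at x_0 and apply the update.
f'(x) = 64*x - 9
f'(-3.3808) = 64*-3.3808 - 9 = -225.3712
x_1 = -3.3808 - 0.15*-225.3712 = 30.4249


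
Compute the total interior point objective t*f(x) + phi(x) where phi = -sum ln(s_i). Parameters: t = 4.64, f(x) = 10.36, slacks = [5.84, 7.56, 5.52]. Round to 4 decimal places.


Step 1: Compute log-barrier.
ln values: [1.7647, 2.0229, 1.7084]
phi = -(1.7647 + 2.0229 + 1.7084) = -5.496
Step 2: Compute augmented objective.
t*f(x) = 4.64*10.36 = 48.0704
Total = 48.0704 - 5.496 = 42.5744


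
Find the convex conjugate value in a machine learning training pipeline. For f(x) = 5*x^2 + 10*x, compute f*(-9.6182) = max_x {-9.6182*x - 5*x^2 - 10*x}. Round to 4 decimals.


f*(y) = sup_x {y*x - a*x^2 - b*x} = sup_x {(y-b)*x - a*x^2}
FOC: (y - b) - 2a*x = 0 => x* = (y - b)/(2a)
x* = (-9.6182 - 10)/(2*5) = -1.9618
f*(-9.6182) = (y-b)^2/(4a) = (-9.6182 - 10)^2/(4*5)
= 384.8738/20 = 19.2437


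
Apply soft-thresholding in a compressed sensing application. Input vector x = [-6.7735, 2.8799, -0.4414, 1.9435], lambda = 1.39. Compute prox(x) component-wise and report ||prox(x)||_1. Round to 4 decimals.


Soft-thresholding with lambda = 1.39:
prox(-6.7735) = sign(-6.7735)*max(|-6.7735| - 1.39, 0) = -5.3835
prox(2.8799) = sign(2.8799)*max(|2.8799| - 1.39, 0) = 1.4899
prox(-0.4414) = sign(-0.4414)*max(|-0.4414| - 1.39, 0) = 0.0
prox(1.9435) = sign(1.9435)*max(|1.9435| - 1.39, 0) = 0.5535
prox(x) = [-5.3835, 1.4899, 0.0, 0.5535]
||prox(x)||_1 = 5.3835 + 1.4899 + 0.0 + 0.5535 = 7.4269


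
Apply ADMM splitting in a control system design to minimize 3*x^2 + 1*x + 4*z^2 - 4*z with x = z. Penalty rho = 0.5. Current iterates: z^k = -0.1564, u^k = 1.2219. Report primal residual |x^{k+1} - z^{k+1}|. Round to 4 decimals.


ADMM iteration with rho = 0.5, z^k = -0.1564, u^k = 1.2219
Step 1: x-update.
Minimize 3*x^2 + 1*x + (0.5/2)*(x + 0.1564 + 1.2219)^2
FOC: (2*3 + 0.5)*x = -1 + 0.5*(-0.1564 - 1.2219)
x^{k+1} = -0.2599
Step 2: z-update.
Minimize 4*z^2 - 4*z + (0.5/2)*(-0.2599 - z + 1.2219)^2
FOC: (2*4 + 0.5)*z = 4 + 0.5*(-0.2599 + 1.2219)
z^{k+1} = 0.5272
Step 3: u-update.
u^{k+1} = 1.2219 - 0.2599 - 0.5272 = 0.4349
Step 4: Primal residual = |-0.2599 - 0.5272| = 0.787


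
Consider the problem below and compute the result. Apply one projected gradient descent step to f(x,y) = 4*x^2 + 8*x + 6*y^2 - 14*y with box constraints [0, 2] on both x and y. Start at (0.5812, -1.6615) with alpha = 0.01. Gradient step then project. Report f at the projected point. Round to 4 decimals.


Step 1: Compute gradient at (0.5812, -1.6615).
grad_x = 2*4*0.5812 + 8 = 12.6496
grad_y = 2*6*-1.6615 - 14 = -33.938
Step 2: Gradient step.
x_raw = 0.5812 - 0.01*12.6496 = 0.4547
y_raw = -1.6615 - 0.01*-33.938 = -1.3221
Step 3: Project onto [0, 2].
x_proj = clip(0.4547) = 0.4547
y_proj = clip(-1.3221) = 0.0
Step 4: Evaluate f.
f(0.4547, 0.0) = 4.4647


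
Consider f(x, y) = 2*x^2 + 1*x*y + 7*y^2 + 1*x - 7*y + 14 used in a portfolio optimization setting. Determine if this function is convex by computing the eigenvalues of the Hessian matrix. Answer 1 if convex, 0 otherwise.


The Hessian of f(x,y) = 2*x^2 + 1*x*y + 7*y^2 + 1*x - 7*y + 14 is:
H = [[4, 1], [1, 14]]
Trace = 4 + 14 = 18
Determinant = 4*14 - (1)^2 = 55
Discriminant = (18)^2 - 4*55 = 104.0
Eigenvalues: lambda_1 = 3.901, lambda_2 = 14.099
The function is convex.

1


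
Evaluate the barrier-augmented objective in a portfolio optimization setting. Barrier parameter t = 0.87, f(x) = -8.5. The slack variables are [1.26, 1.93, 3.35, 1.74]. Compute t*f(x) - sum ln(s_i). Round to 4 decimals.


Step 1: Compute log-barrier.
ln values: [0.2311, 0.6575, 1.209, 0.5539]
phi = -(0.2311 + 0.6575 + 1.209 + 0.5539) = -2.6515
Step 2: Compute augmented objective.
t*f(x) = 0.87*-8.5 = -7.395
Total = -7.395 - 2.6515 = -10.0465


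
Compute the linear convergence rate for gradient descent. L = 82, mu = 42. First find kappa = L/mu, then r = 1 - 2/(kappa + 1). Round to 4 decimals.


Step 1: Compute the condition number.
kappa = L/mu = 82/42 = 1.9524
Step 2: Compute the convergence rate.
r = 1 - 2/(kappa + 1) = 1 - 2*mu/(L + mu) = (L - mu)/(L + mu) = 40/124 = 0.3226


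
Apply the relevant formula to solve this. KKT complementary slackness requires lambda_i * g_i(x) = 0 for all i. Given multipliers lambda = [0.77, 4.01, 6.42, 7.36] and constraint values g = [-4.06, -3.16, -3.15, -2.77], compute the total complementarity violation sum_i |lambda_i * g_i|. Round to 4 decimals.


KKT complementary slackness check:
lambda_1 * g_1 = 0.77 * -4.06 = -3.1262
lambda_2 * g_2 = 4.01 * -3.16 = -12.6716
lambda_3 * g_3 = 6.42 * -3.15 = -20.223
lambda_4 * g_4 = 7.36 * -2.77 = -20.3872
Total violation = 3.1262 + 12.6716 + 20.223 + 20.3872 = 56.408


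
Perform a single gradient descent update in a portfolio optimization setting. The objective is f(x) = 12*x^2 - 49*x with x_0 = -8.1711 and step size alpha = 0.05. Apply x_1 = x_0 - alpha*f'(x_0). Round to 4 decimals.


We compute the gradient at x_0 and apply the update.
f'(x) = 24*x - 49
f'(-8.1711) = 24*-8.1711 - 49 = -245.1064
x_1 = -8.1711 - 0.05*-245.1064 = 4.0842


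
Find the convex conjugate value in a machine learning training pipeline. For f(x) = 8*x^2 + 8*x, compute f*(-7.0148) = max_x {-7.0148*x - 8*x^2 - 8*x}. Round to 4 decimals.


f*(y) = sup_x {y*x - a*x^2 - b*x} = sup_x {(y-b)*x - a*x^2}
FOC: (y - b) - 2a*x = 0 => x* = (y - b)/(2a)
x* = (-7.0148 - 8)/(2*8) = -0.9384
f*(-7.0148) = (y-b)^2/(4a) = (-7.0148 - 8)^2/(4*8)
= 225.4442/32 = 7.0451


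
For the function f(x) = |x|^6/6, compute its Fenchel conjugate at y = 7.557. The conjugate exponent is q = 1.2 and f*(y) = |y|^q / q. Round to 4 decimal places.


The conjugate exponent q satisfies 1/p + 1/q = 1.
p = 6, so q = 6/(6 - 1) = 1.2
|y|^q = 7.557^1.2 = 11.3245
f*(7.557) = 11.3245 / 1.2 = 9.4371


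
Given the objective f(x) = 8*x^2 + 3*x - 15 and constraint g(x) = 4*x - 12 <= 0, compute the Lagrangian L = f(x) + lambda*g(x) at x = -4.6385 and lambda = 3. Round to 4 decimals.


Step 1: Evaluate f(x).
f(-4.6385) = 8*(-4.6385)^2 + 3*(-4.6385) - 15 = 143.21
Step 2: Evaluate g(x).
g(-4.6385) = 4*-4.6385 - 12 = -30.554
Step 3: Compute Lagrangian.
L = 143.21 + 3*-30.554 = 51.548


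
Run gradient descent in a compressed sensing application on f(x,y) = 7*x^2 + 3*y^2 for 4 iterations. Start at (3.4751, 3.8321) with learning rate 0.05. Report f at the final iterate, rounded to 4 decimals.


Gradient descent on f(x,y) = 7*x^2 + 3*y^2.
Starting point: (3.4751, 3.8321), alpha = 0.05
Step 1: grad_x = 2*7*3.4751 = 48.6514, grad_y = 2*3*3.8321 = 22.9926
  x_1 = 3.4751 - 0.05*48.6514 = 1.0425
  y_1 = 3.8321 - 0.05*22.9926 = 2.6825
Step 2: grad_x = 2*7*1.0425 = 14.5954, grad_y = 2*3*2.6825 = 16.0948
  x_2 = 1.0425 - 0.05*14.5954 = 0.3128
  y_2 = 2.6825 - 0.05*16.0948 = 1.8777
Step 3: grad_x = 2*7*0.3128 = 4.3786, grad_y = 2*3*1.8777 = 11.2664
  x_3 = 0.3128 - 0.05*4.3786 = 0.0938
  y_3 = 1.8777 - 0.05*11.2664 = 1.3144
Step 4: grad_x = 2*7*0.0938 = 1.3136, grad_y = 2*3*1.3144 = 7.8865
  x_4 = 0.0938 - 0.05*1.3136 = 0.0281
  y_4 = 1.3144 - 0.05*7.8865 = 0.9201
f(0.0281, 0.9201) = 7*0.0281^2 + 3*0.9201^2 = 2.5452


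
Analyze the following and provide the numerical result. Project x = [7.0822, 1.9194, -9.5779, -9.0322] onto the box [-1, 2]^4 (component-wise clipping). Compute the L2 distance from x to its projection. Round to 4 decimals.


Project each component onto [-1, 2].
clip(7.0822) = 2.0, clip(1.9194) = 1.9194, clip(-9.5779) = -1.0, clip(-9.0322) = -1.0
Projection = [2.0, 1.9194, -1.0, -1.0]
Squared diffs: [25.8288, 0.0, 73.5804, 64.5162]
Distance = sqrt(163.9254) = 12.8033


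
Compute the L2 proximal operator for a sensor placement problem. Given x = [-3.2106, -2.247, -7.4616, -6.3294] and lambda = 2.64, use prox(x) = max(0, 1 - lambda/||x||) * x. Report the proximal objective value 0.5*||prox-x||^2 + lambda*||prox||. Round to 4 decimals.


Step 1: Compute ||x||.
||x|| = 10.5401
Step 2: Compute scaling factor.
scale = max(0, 1 - 2.64/10.5401) = 0.7495
Step 3: prox(x) = [-2.4064, -1.6842, -5.5927, -4.7441]
||prox(x)|| = 7.9001
Step 4: Proximal objective.
0.5*||prox-x||^2 = 3.4848
lambda*||prox|| = 20.8563
Total = 24.3411


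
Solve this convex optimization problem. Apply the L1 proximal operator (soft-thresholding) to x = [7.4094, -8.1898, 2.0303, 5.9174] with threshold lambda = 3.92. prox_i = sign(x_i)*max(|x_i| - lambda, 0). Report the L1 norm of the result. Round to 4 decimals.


Soft-thresholding with lambda = 3.92:
prox(7.4094) = sign(7.4094)*max(|7.4094| - 3.92, 0) = 3.4894
prox(-8.1898) = sign(-8.1898)*max(|-8.1898| - 3.92, 0) = -4.2698
prox(2.0303) = sign(2.0303)*max(|2.0303| - 3.92, 0) = 0.0
prox(5.9174) = sign(5.9174)*max(|5.9174| - 3.92, 0) = 1.9974
prox(x) = [3.4894, -4.2698, 0.0, 1.9974]
||prox(x)||_1 = 3.4894 + 4.2698 + 0.0 + 1.9974 = 9.7566


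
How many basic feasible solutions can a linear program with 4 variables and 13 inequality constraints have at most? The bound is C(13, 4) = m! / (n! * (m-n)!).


Each vertex corresponds to some choice of n active constraints out of m, so the number of vertices is at most C(m, n) = m! / (n!(m-n)!).
m = 13, n = 4
Numerator: 13 * 12 * 11 * 10
Denominator: 4! = 24
C(13, 4) = 715


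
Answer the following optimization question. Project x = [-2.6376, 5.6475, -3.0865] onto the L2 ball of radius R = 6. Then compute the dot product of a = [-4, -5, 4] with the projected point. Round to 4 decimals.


Step 1: Compute ||x|| (intermediates to 6 decimals).
||x|| = sqrt((-2.6376)^2 + 5.6475^2 + (-3.0865)^2) = 6.955406
Step 2: Project.
Since ||x|| > R, scale = R/||x|| = 6/6.955406 = 0.862638, proj(x) = scale * x
proj(x) = [-2.275294, 4.871748, -2.662532]
Step 3: Dot product.
a^T * proj(x) = -4*(-2.275294) - 5*4.871748 + 4*(-2.662532) = -25.9077


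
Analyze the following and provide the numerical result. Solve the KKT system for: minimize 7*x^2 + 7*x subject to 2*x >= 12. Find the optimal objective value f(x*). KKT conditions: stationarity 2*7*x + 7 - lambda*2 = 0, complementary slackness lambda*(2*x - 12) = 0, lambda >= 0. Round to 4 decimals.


Step 1: Try lambda = 0 (constraint inactive).
x_unc = -7/(2*7) = -0.5
Check: 2*-0.5 = -1.0 < 12 -- violated!
Step 2: Constraint must be active: 2*x = 12
x* = 12/2 = 6.0
lambda = (2*7*6.0 + 7)/2 = 45.5
Step 3: Compute optimal value.
f(x*) = 7*6.0^2 + 7*6.0 = 294.0


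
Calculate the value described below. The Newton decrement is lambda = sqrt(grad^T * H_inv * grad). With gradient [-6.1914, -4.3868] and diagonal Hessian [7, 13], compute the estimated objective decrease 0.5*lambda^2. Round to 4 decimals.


Step 1: H is diagonal, so H^(-1) * g = [-0.8845, -0.3374].
Step 2: g^T H^(-1) g = sum_i g_i^2 / H_ii
  = (-6.1914)^2/7 + (-4.3868)^2/13
  = 5.4762 + 1.4803 = 6.9565
Step 3: Objective decrease = 0.5 * g^T H^(-1) g = 3.4783


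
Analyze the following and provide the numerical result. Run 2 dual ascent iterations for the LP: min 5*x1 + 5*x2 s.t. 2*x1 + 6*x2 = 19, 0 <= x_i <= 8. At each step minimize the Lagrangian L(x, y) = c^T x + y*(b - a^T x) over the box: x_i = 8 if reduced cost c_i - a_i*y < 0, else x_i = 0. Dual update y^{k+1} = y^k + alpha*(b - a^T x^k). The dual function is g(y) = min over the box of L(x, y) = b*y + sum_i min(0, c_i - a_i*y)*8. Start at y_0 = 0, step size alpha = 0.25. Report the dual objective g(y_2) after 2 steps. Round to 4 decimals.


Dual ascent for LP: min 5*x1 + 5*x2, 2*x1 + 6*x2 = 19, 0 <= x_i <= 8
Step 1: y^k = 0.0, reduced costs: (5.0, 5.0)
  x^k = (0.0, 0.0), subgradient = b - a^T x = 19.0
  y^{k+1} = 0.0 + 0.25*19.0 = 4.75
Step 2: y^k = 4.75, reduced costs: (-4.5, -23.5)
  x^k = (8.0, 8.0), subgradient = b - a^T x = -45.0
  y^{k+1} = 4.75 + 0.25*-45.0 = -6.5
Dual objective at y_2 = -6.5: reduced costs (18.0, 44.0), box minimizer x = (0.0, 0.0)
g(y_2) = b*y + (c1 - a1*y)*x1 + (c2 - a2*y)*x2 = 19*(-6.5) + 18.0*0.0 + 44.0*0.0 = -123.5 + 0.0 + 0.0 = -123.5


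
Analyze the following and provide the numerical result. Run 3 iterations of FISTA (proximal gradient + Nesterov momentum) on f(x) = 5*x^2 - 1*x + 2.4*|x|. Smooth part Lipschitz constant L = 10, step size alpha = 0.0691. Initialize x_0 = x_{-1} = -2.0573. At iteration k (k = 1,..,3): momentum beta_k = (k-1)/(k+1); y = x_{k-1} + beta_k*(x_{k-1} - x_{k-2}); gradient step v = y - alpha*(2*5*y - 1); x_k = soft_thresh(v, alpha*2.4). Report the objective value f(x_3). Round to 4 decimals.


FISTA on f(x) = 5*x^2 - 1*x + 2.4*|x|
L = 10, alpha = 0.0691
Iteration 1: beta = 0.0, y = -2.0573 + 0.0*(-2.0573 + 2.0573) = -2.0573
  grad(y) = -21.573, v = y - alpha*grad = -0.5666
  prox(v) = soft_thresh(-0.5666, 0.1658) = -0.4008
Iteration 2: beta = 0.3333, y = -0.4008 + 0.3333*(-0.4008 + 2.0573) = 0.1514
  grad(y) = 0.5141, v = y - alpha*grad = 0.1159
  prox(v) = soft_thresh(0.1159, 0.1658) = 0.0
Iteration 3: beta = 0.5, y = 0.0 + 0.5*(0.0 + 0.4008) = 0.2004
  grad(y) = 1.0038, v = y - alpha*grad = 0.131
  prox(v) = soft_thresh(0.131, 0.1658) = 0.0
f(x_3) = 5*0.0^2 - 1*0.0 + 2.4*|0.0| = 0.0


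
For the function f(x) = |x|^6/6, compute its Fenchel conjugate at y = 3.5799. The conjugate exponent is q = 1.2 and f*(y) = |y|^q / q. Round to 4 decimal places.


The conjugate exponent q satisfies 1/p + 1/q = 1.
p = 6, so q = 6/(6 - 1) = 1.2
|y|^q = 3.5799^1.2 = 4.62
f*(3.5799) = 4.62 / 1.2 = 3.85


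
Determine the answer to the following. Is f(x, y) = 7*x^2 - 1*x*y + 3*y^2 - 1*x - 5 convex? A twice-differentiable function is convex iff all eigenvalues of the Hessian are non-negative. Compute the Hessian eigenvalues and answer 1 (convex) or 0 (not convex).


The Hessian of f(x,y) = 7*x^2 - 1*x*y + 3*y^2 - 1*x - 5 is:
H = [[14, -1], [-1, 6]]
Trace = 14 + 6 = 20
Determinant = 14*6 - (-1)^2 = 83
Discriminant = (20)^2 - 4*83 = 68.0
Eigenvalues: lambda_1 = 5.8769, lambda_2 = 14.1231
The function is convex.

1


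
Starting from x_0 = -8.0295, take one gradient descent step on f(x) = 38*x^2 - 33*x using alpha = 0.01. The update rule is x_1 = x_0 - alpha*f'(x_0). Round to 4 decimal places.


We compute the gradient at x_0 and apply the update.
f'(x) = 76*x - 33
f'(-8.0295) = 76*-8.0295 - 33 = -643.242
x_1 = -8.0295 - 0.01*-643.242 = -1.5971


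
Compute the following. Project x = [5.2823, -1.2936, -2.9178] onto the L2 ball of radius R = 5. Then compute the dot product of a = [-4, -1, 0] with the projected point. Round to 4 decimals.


Step 1: Compute ||x|| (intermediates to 6 decimals).
||x|| = sqrt(5.2823^2 + (-1.2936)^2 + (-2.9178)^2) = 6.171681
Step 2: Project.
Since ||x|| > R, scale = R/||x|| = 5/6.171681 = 0.810152, proj(x) = scale * x
proj(x) = [4.279466, -1.048013, -2.363862]
Step 3: Dot product.
a^T * proj(x) = -4*4.279466 - 1*(-1.048013) + 0*(-2.363862) = -16.0699


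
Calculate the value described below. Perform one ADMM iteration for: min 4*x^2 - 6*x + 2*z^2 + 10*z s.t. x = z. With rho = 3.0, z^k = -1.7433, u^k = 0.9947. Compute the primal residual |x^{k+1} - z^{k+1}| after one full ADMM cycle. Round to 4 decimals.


ADMM iteration with rho = 3.0, z^k = -1.7433, u^k = 0.9947
Step 1: x-update.
Minimize 4*x^2 - 6*x + (3.0/2)*(x + 1.7433 + 0.9947)^2
FOC: (2*4 + 3.0)*x = 6 + 3.0*(-1.7433 - 0.9947)
x^{k+1} = -0.2013
Step 2: z-update.
Minimize 2*z^2 + 10*z + (3.0/2)*(-0.2013 - z + 0.9947)^2
FOC: (2*2 + 3.0)*z = -10 + 3.0*(-0.2013 + 0.9947)
z^{k+1} = -1.0885
Step 3: u-update.
u^{k+1} = 0.9947 - 0.2013 + 1.0885 = 1.882
Step 4: Primal residual = |-0.2013 + 1.0885| = 0.8873


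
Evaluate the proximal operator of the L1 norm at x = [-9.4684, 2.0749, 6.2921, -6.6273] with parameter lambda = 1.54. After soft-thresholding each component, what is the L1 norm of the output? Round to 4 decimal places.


Soft-thresholding with lambda = 1.54:
prox(-9.4684) = sign(-9.4684)*max(|-9.4684| - 1.54, 0) = -7.9284
prox(2.0749) = sign(2.0749)*max(|2.0749| - 1.54, 0) = 0.5349
prox(6.2921) = sign(6.2921)*max(|6.2921| - 1.54, 0) = 4.7521
prox(-6.6273) = sign(-6.6273)*max(|-6.6273| - 1.54, 0) = -5.0873
prox(x) = [-7.9284, 0.5349, 4.7521, -5.0873]
||prox(x)||_1 = 7.9284 + 0.5349 + 4.7521 + 5.0873 = 18.3027


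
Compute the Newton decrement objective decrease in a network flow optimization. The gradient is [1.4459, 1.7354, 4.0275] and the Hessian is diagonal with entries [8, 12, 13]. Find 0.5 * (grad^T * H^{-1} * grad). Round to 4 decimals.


Step 1: H is diagonal, so H^(-1) * g = [0.1807, 0.1446, 0.3098].
Step 2: g^T H^(-1) g = sum_i g_i^2 / H_ii
  = (1.4459)^2/8 + (1.7354)^2/12 + (4.0275)^2/13
  = 0.2613 + 0.251 + 1.2478 = 1.76
Step 3: Objective decrease = 0.5 * g^T H^(-1) g = 0.88


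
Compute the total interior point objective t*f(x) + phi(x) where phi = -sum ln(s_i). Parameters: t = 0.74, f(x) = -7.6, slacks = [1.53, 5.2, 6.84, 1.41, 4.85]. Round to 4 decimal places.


Step 1: Compute log-barrier.
ln values: [0.4253, 1.6487, 1.9228, 0.3436, 1.579]
phi = -(0.4253 + 1.6487 + 1.9228 + 0.3436 + 1.579) = -5.9193
Step 2: Compute augmented objective.
t*f(x) = 0.74*-7.6 = -5.624
Total = -5.624 - 5.9193 = -11.5433


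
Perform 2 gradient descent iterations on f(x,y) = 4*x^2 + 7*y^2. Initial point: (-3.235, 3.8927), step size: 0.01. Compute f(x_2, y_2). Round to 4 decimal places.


Gradient descent on f(x,y) = 4*x^2 + 7*y^2.
Starting point: (-3.235, 3.8927), alpha = 0.01
Step 1: grad_x = 2*4*-3.235 = -25.88, grad_y = 2*7*3.8927 = 54.4978
  x_1 = -3.235 - 0.01*-25.88 = -2.9762
  y_1 = 3.8927 - 0.01*54.4978 = 3.3477
Step 2: grad_x = 2*4*-2.9762 = -23.8096, grad_y = 2*7*3.3477 = 46.8681
  x_2 = -2.9762 - 0.01*-23.8096 = -2.7381
  y_2 = 3.3477 - 0.01*46.8681 = 2.879
f(-2.7381, 2.879) = 4*(-2.7381)^2 + 7*2.879^2 = 88.011


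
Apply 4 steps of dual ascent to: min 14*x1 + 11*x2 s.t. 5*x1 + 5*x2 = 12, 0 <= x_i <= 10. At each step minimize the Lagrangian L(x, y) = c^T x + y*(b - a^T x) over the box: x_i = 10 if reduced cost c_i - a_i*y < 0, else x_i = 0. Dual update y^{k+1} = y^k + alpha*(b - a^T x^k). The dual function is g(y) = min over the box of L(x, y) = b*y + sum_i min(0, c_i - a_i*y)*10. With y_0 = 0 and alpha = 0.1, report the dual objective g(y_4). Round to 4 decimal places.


Dual ascent for LP: min 14*x1 + 11*x2, 5*x1 + 5*x2 = 12, 0 <= x_i <= 10
Step 1: y^k = 0.0, reduced costs: (14.0, 11.0)
  x^k = (0.0, 0.0), subgradient = b - a^T x = 12.0
  y^{k+1} = 0.0 + 0.1*12.0 = 1.2
Step 2: y^k = 1.2, reduced costs: (8.0, 5.0)
  x^k = (0.0, 0.0), subgradient = b - a^T x = 12.0
  y^{k+1} = 1.2 + 0.1*12.0 = 2.4
Step 3: y^k = 2.4, reduced costs: (2.0, -1.0)
  x^k = (0.0, 10.0), subgradient = b - a^T x = -38.0
  y^{k+1} = 2.4 + 0.1*-38.0 = -1.4
Step 4: y^k = -1.4, reduced costs: (21.0, 18.0)
  x^k = (0.0, 0.0), subgradient = b - a^T x = 12.0
  y^{k+1} = -1.4 + 0.1*12.0 = -0.2
Dual objective at y_4 = -0.2: reduced costs (15.0, 12.0), box minimizer x = (0.0, 0.0)
g(y_4) = b*y + (c1 - a1*y)*x1 + (c2 - a2*y)*x2 = 12*(-0.2) + 15.0*0.0 + 12.0*0.0 = -2.4 + 0.0 + 0.0 = -2.4


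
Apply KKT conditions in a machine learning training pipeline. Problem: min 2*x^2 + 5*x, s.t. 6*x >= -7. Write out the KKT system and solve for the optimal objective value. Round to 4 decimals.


Step 1: Try lambda = 0 (constraint inactive).
x_unc = -5/(2*2) = -1.25
Check: 6*-1.25 = -7.5 < -7 -- violated!
Step 2: Constraint must be active: 6*x = -7
x* = -7/6 = -1.1667 (rounded; the exact value -7/6 is used below)
lambda = (2*2*(-7/6) + 5)/6 = 0.0556
Step 3: Compute optimal value.
f(x*) = 2*(-7/6)^2 + 5*(-7/6) = -3.1111


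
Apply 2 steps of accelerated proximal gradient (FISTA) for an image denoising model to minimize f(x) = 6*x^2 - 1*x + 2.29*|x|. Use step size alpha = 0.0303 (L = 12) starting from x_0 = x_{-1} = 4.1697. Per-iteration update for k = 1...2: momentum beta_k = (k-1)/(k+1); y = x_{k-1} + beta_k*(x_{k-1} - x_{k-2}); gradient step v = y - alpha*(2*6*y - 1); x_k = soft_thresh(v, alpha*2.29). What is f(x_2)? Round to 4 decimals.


FISTA on f(x) = 6*x^2 - 1*x + 2.29*|x|
L = 12, alpha = 0.0303
Iteration 1: beta = 0.0, y = 4.1697 + 0.0*(4.1697 - 4.1697) = 4.1697
  grad(y) = 49.0364, v = y - alpha*grad = 2.6839
  prox(v) = soft_thresh(2.6839, 0.0694) = 2.6145
Iteration 2: beta = 0.3333, y = 2.6145 + 0.3333*(2.6145 - 4.1697) = 2.0961
  grad(y) = 24.1534, v = y - alpha*grad = 1.3643
  prox(v) = soft_thresh(1.3643, 0.0694) = 1.2949
f(x_2) = 6*1.2949^2 - 1*1.2949 + 2.29*|1.2949| = 11.7307


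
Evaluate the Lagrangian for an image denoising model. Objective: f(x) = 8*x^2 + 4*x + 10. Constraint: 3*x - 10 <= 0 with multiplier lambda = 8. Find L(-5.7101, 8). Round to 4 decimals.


Step 1: Evaluate f(x).
f(-5.7101) = 8*(-5.7101)^2 + 4*(-5.7101) + 10 = 248.0015
Step 2: Evaluate g(x).
g(-5.7101) = 3*-5.7101 - 10 = -27.1303
Step 3: Compute Lagrangian.
L = 248.0015 + 8*-27.1303 = 30.9591


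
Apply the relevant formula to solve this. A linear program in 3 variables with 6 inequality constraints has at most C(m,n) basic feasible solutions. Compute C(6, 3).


Each vertex corresponds to some choice of n active constraints out of m, so the number of vertices is at most C(m, n) = m! / (n!(m-n)!).
m = 6, n = 3
Numerator: 6 * 5 * 4
Denominator: 3! = 6
C(6, 3) = 20


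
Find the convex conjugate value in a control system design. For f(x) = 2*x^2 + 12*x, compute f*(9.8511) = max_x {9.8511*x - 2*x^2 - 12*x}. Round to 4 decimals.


f*(y) = sup_x {y*x - a*x^2 - b*x} = sup_x {(y-b)*x - a*x^2}
FOC: (y - b) - 2a*x = 0 => x* = (y - b)/(2a)
x* = (9.8511 - 12)/(2*2) = -0.5372
f*(9.8511) = (y-b)^2/(4a) = (9.8511 - 12)^2/(4*2)
= 4.6178/8 = 0.5772


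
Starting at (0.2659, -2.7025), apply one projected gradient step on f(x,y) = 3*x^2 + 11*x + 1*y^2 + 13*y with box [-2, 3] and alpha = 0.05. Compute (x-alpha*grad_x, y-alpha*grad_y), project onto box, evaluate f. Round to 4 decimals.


Step 1: Compute gradient at (0.2659, -2.7025).
grad_x = 2*3*0.2659 + 11 = 12.5954
grad_y = 2*1*-2.7025 + 13 = 7.595
Step 2: Gradient step.
x_raw = 0.2659 - 0.05*12.5954 = -0.3639
y_raw = -2.7025 - 0.05*7.595 = -3.0823
Step 3: Project onto [-2, 3].
x_proj = clip(-0.3639) = -0.3639
y_proj = clip(-3.0823) = -2.0
Step 4: Evaluate f.
f(-0.3639, -2.0) = -25.6054
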